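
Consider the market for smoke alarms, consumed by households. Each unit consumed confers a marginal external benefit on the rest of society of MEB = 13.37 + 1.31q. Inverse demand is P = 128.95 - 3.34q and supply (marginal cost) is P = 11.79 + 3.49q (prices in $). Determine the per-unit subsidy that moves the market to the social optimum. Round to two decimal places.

Social marginal benefit = demand + MEB = 142.32 - 2.03q.
Set SMB = MC: 142.32 - 2.03q = 11.79 + 3.49q → q* = 23.6467.
The Pigouvian subsidy equals MEB at q*: 13.37 + 1.31×23.6467 = 44.3472.

subsidy = $44.35 per unit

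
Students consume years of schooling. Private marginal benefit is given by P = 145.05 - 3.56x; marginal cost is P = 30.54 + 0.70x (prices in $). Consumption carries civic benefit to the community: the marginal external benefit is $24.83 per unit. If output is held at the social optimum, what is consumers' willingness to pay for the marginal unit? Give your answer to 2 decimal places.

Social marginal benefit = demand + MEB = 169.88 - 3.56x.
Set SMB = MC: 169.88 - 3.56x = 30.54 + 0.70x → x* = 32.7089.
Consumer price on the demand curve at x*: 145.05 − 3.56×32.7089 = 28.6063.

P = $28.61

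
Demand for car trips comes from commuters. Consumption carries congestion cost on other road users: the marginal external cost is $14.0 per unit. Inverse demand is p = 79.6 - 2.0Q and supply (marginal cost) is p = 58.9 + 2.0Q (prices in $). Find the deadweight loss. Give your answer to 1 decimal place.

DWL = $24.5

Market equilibrium (private): 58.9 + 2.0Q = 79.6 - 2.0Q → Q_m = 5.1750.
Social marginal benefit = demand − MEC = 65.6 - 2.0Q.
Set SMB = MC: 65.6 - 2.0Q = 58.9 + 2.0Q → Q* = 1.6750.
The welfare-loss triangle has base |Q_m − Q*| and height MEC(Q_m) (the vertical gap between SMB and MC is zero at Q* and MEC at Q_m).
DWL = ½ × 3.5000 × 14.0000 = 24.5000.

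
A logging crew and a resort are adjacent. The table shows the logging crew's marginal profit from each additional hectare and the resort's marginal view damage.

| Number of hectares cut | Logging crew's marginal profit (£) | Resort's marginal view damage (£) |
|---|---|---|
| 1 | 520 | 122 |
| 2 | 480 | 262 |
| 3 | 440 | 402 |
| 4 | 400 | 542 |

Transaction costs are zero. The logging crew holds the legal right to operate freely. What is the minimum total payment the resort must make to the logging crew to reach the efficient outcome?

Left alone the logging crew would choose level 4 (marginal profit stays positive).
Efficient level: k* = 3 (marginal profit ≥ marginal view damage through 3).
The resort must at least cover the logging crew's forgone profit from cutting 4→3: 400 = 400.

£400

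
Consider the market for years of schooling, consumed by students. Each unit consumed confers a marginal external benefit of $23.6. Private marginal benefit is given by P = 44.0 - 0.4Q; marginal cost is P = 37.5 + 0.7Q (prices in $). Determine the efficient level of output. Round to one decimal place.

Social marginal benefit = demand + MEB = 67.6 - 0.4Q.
Set SMB = MC: 67.6 - 0.4Q = 37.5 + 0.7Q → Q* = 27.3636.

Q* = 27.4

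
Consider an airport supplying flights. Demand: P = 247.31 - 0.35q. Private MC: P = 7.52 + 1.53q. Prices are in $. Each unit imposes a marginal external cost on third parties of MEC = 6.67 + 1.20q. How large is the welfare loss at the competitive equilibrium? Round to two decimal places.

Market equilibrium (private): 7.52 + 1.53q = 247.31 - 0.35q → q_m = 127.5479.
Social marginal cost = private MC + MEC = 14.19 + 2.73q.
Set SMC = demand: 14.19 + 2.73q = 247.31 - 0.35q → q* = 75.6883.
Between q* and q_m the wedge SMC − demand runs linearly from 0 to MEC(q_m), so the loss is a triangle.
DWL = ½ × 51.8596 × 159.7274 = 4141.6995.

DWL = $4141.70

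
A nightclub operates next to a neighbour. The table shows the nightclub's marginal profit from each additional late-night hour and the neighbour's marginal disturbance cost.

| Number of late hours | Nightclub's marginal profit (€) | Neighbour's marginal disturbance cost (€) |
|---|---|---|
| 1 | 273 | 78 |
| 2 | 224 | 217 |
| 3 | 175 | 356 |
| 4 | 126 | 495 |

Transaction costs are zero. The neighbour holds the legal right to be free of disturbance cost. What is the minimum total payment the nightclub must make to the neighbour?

€295

Efficient level: marginal profit ≥ marginal disturbance cost through level 2, so k* = 2.
With the neighbour holding the right, the nightclub must at least compensate total damage at k*: 78 + 217 = 295.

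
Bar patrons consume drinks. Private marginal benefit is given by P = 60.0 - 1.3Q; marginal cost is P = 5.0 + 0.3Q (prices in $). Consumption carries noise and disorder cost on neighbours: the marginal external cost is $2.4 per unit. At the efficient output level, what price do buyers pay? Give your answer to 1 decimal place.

P = $17.3

Social marginal benefit = demand − MEC = 57.6 - 1.3Q.
Set SMB = MC: 57.6 - 1.3Q = 5.0 + 0.3Q → Q* = 32.8750.
Consumer price on the demand curve at Q*: 60.0 − 1.3×32.8750 = 17.2625.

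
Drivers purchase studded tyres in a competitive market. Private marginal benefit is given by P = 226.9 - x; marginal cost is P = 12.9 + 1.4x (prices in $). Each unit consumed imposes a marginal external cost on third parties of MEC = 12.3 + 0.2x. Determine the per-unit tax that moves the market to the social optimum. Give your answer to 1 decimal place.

tax = $27.8 per unit

Social marginal benefit = demand − MEC = 214.6 - 1.2x.
Set SMB = MC: 214.6 - 1.2x = 12.9 + 1.4x → x* = 77.5769.
The Pigouvian tax equals MEC at x*: 12.3 + 0.2×77.5769 = 27.8154.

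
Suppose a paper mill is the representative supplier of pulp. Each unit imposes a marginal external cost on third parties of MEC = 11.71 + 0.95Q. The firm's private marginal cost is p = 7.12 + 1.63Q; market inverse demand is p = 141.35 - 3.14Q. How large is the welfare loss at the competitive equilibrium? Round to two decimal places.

DWL = 129.19

Market equilibrium (private): 7.12 + 1.63Q = 141.35 - 3.14Q → Q_m = 28.1405.
Social marginal cost = private MC + MEC = 18.83 + 2.58Q.
Set SMC = demand: 18.83 + 2.58Q = 141.35 - 3.14Q → Q* = 21.4196.
Between Q* and Q_m the wedge SMC − demand runs linearly from 0 to MEC(Q_m), so the loss is a triangle.
DWL = ½ × 6.7209 × 38.4434 = 129.1871.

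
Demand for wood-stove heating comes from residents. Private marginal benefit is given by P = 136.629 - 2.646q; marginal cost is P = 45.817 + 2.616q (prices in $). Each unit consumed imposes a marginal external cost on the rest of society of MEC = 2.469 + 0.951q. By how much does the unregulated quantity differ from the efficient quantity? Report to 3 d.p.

Market equilibrium (private): 45.817 + 2.616q = 136.629 - 2.646q → q_m = 17.2581.
Social marginal benefit = demand − MEC = 134.160 - 3.597q.
Set SMB = MC: 134.160 - 3.597q = 45.817 + 2.616q → q* = 14.2191.
Gap = |17.2581 − 14.2191| = 3.0390.

3.039 units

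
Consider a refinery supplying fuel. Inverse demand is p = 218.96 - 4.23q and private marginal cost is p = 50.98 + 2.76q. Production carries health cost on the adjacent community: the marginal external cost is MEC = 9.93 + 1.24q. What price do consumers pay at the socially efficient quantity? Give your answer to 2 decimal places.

Social marginal cost = private MC + MEC = 60.91 + 4.00q.
Set SMC = demand: 60.91 + 4.00q = 218.96 - 4.23q → q* = 19.2041.
Consumer price on the demand curve at q*: 218.96 − 4.23×19.2041 = 137.7267.

P = 137.73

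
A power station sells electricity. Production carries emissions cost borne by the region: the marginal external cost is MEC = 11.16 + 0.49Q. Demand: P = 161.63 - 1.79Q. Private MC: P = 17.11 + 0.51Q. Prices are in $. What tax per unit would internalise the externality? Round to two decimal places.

Social marginal cost = private MC + MEC = 28.27 + Q.
Set SMC = demand: 28.27 + Q = 161.63 - 1.79Q → Q* = 47.7993.
The Pigouvian tax equals MEC at Q*: 11.16 + 0.49×47.7993 = 34.5817.

tax = $34.58 per unit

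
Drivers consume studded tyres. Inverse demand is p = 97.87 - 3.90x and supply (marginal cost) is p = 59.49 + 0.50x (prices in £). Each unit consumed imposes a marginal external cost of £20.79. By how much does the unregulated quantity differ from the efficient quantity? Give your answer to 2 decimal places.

Market equilibrium (private): 59.49 + 0.50x = 97.87 - 3.90x → x_m = 8.7227.
Social marginal benefit = demand − MEC = 77.08 - 3.90x.
Set SMB = MC: 77.08 - 3.90x = 59.49 + 0.50x → x* = 3.9977.
Gap = |8.7227 − 3.9977| = 4.7250.

4.73 units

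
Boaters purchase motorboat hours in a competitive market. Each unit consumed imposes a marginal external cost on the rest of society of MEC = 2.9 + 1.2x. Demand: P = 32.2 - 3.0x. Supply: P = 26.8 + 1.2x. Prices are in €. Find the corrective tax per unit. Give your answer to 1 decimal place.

tax = €3.5 per unit

Social marginal benefit = demand − MEC = 29.3 - 4.2x.
Set SMB = MC: 29.3 - 4.2x = 26.8 + 1.2x → x* = 0.4630.
The Pigouvian tax equals MEC at x*: 2.9 + 1.2×0.4630 = 3.4556.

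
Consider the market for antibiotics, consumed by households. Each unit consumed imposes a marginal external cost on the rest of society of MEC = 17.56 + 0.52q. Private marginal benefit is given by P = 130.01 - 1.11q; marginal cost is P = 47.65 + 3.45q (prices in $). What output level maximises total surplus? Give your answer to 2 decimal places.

Social marginal benefit = demand − MEC = 112.45 - 1.63q.
Set SMB = MC: 112.45 - 1.63q = 47.65 + 3.45q → q* = 12.7559.

q* = 12.76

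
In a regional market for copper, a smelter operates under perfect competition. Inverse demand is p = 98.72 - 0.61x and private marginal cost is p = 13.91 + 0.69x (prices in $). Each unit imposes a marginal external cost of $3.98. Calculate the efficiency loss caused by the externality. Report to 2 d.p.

DWL = $6.09

Market equilibrium (private): 13.91 + 0.69x = 98.72 - 0.61x → x_m = 65.2385.
Social marginal cost = private MC + MEC = 17.89 + 0.69x.
Set SMC = demand: 17.89 + 0.69x = 98.72 - 0.61x → x* = 62.1769.
The welfare-loss triangle has base |x_m − x*| and height MEC(x_m) (the vertical gap between SMC and demand is zero at x* and MEC at x_m).
DWL = ½ × 3.0616 × 3.9800 = 6.0926.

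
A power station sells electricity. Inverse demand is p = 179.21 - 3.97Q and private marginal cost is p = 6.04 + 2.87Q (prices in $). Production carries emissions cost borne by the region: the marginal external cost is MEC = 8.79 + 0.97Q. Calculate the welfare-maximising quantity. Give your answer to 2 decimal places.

Social marginal cost = private MC + MEC = 14.83 + 3.84Q.
Set SMC = demand: 14.83 + 3.84Q = 179.21 - 3.97Q → Q* = 21.0474.

Q* = 21.05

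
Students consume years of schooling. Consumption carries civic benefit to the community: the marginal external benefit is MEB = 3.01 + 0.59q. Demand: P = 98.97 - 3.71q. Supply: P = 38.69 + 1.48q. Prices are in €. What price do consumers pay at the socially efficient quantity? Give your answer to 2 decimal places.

P = €47.93

Social marginal benefit = demand + MEB = 101.98 - 3.12q.
Set SMB = MC: 101.98 - 3.12q = 38.69 + 1.48q → q* = 13.7587.
Consumer price on the demand curve at q*: 98.97 − 3.71×13.7587 = 47.9252.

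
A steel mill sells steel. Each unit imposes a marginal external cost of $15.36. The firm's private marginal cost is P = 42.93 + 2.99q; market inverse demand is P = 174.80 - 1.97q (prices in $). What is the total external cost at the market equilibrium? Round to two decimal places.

Market equilibrium (private): 42.93 + 2.99q = 174.80 - 1.97q → q_m = 26.5867.
Total external cost = MEC × q_m = 15.36 × 26.5867 = 408.3717.

$408.37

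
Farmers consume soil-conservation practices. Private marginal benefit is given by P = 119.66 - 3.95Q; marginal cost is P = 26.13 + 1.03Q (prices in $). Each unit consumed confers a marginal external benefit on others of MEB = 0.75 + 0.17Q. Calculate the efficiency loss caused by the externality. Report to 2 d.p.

Market equilibrium (private): 26.13 + 1.03Q = 119.66 - 3.95Q → Q_m = 18.7811.
Social marginal benefit = demand + MEB = 120.41 - 3.78Q.
Set SMB = MC: 120.41 - 3.78Q = 26.13 + 1.03Q → Q* = 19.6008.
The welfare-loss triangle has base |Q_m − Q*| and height MEB(Q_m) (the vertical gap between SMB and MC is zero at Q* and MEB at Q_m).
DWL = ½ × 0.8197 × 3.9428 = 1.6160.

DWL = $1.62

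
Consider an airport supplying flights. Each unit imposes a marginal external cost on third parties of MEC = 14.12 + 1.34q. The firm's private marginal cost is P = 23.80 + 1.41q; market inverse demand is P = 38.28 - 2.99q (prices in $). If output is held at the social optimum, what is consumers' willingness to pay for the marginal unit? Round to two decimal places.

P = $38.09

Social marginal cost = private MC + MEC = 37.92 + 2.75q.
Set SMC = demand: 37.92 + 2.75q = 38.28 - 2.99q → q* = 0.0627.
Consumer price on the demand curve at q*: 38.28 − 2.99×0.0627 = 38.0925.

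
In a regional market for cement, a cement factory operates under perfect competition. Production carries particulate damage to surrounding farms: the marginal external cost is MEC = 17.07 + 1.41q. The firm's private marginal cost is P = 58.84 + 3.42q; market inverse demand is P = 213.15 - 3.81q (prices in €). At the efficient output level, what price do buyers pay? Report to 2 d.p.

Social marginal cost = private MC + MEC = 75.91 + 4.83q.
Set SMC = demand: 75.91 + 4.83q = 213.15 - 3.81q → q* = 15.8843.
Consumer price on the demand curve at q*: 213.15 − 3.81×15.8843 = 152.6308.

P = €152.63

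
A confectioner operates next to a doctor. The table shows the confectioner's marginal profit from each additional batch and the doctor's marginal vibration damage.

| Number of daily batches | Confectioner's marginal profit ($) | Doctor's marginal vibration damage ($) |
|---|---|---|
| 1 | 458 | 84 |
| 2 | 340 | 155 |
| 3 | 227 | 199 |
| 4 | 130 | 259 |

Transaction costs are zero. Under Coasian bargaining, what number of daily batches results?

3

Bargaining reaches the level where marginal profit last exceeds marginal vibration damage.
That holds through level 3 (227 ≥ 199) but not at 4 (130 < 259).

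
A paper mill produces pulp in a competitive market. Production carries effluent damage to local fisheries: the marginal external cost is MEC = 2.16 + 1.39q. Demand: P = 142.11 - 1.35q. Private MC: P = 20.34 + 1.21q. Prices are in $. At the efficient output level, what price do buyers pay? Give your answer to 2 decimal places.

P = $101.23

Social marginal cost = private MC + MEC = 22.50 + 2.60q.
Set SMC = demand: 22.50 + 2.60q = 142.11 - 1.35q → q* = 30.2810.
Consumer price on the demand curve at q*: 142.11 − 1.35×30.2810 = 101.2307.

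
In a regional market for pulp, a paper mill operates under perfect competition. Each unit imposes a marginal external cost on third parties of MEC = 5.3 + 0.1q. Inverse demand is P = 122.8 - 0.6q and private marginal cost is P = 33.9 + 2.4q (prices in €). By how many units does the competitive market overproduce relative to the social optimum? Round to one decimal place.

2.7 units

Market equilibrium (private): 33.9 + 2.4q = 122.8 - 0.6q → q_m = 29.6333.
Social marginal cost = private MC + MEC = 39.2 + 2.5q.
Set SMC = demand: 39.2 + 2.5q = 122.8 - 0.6q → q* = 26.9677.
Gap = |29.6333 − 26.9677| = 2.6656.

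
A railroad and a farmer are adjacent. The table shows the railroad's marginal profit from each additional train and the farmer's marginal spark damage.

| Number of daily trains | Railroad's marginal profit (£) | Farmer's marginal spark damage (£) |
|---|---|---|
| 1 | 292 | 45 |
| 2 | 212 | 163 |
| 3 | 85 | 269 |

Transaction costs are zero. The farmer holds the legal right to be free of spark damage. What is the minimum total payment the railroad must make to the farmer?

£208

Efficient level: marginal profit ≥ marginal spark damage through level 2, so k* = 2.
With the farmer holding the right, the railroad must at least compensate total damage at k*: 45 + 163 = 208.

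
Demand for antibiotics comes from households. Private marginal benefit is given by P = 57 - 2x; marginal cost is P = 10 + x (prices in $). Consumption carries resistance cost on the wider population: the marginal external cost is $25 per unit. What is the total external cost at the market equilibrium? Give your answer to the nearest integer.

$392

Market equilibrium (private): 10 + x = 57 - 2x → x_m = 15.6667.
Total external cost = MEC × x_m = 25 × 15.6667 = 391.6675.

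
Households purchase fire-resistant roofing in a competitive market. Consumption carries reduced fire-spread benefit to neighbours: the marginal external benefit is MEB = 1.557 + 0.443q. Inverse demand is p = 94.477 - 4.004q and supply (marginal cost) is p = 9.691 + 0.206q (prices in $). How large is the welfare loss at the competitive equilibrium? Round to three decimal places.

Market equilibrium (private): 9.691 + 0.206q = 94.477 - 4.004q → q_m = 20.1392.
Social marginal benefit = demand + MEB = 96.034 - 3.561q.
Set SMB = MC: 96.034 - 3.561q = 9.691 + 0.206q → q* = 22.9209.
Height of the DWL triangle at q_m is SMB(q_m) − MC(q_m) = MEB(q_m) = 10.4787.
DWL = ½ × 2.7817 × 10.4787 = 14.5743.

DWL = $14.574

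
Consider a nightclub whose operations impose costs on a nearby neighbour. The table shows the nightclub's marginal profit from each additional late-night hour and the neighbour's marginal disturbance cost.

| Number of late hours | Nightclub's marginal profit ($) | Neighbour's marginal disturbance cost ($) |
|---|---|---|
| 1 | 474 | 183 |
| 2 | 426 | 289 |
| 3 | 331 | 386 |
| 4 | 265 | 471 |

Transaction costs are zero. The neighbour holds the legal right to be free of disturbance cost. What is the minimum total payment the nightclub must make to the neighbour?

Efficient level: marginal profit ≥ marginal disturbance cost through level 2, so k* = 2.
With the neighbour holding the right, the nightclub must at least compensate total damage at k*: 183 + 289 = 472.

$472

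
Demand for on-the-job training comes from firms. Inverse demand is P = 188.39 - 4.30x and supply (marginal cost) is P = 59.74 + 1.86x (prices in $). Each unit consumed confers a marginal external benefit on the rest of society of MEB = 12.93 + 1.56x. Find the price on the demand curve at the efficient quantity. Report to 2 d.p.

Social marginal benefit = demand + MEB = 201.32 - 2.74x.
Set SMB = MC: 201.32 - 2.74x = 59.74 + 1.86x → x* = 30.7783.
Consumer price on the demand curve at x*: 188.39 − 4.30×30.7783 = 56.0433.

P = $56.04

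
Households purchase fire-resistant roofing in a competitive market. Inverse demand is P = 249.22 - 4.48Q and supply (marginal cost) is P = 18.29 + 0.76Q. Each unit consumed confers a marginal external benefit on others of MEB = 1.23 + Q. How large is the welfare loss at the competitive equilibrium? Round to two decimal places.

Market equilibrium (private): 18.29 + 0.76Q = 249.22 - 4.48Q → Q_m = 44.0706.
Social marginal benefit = demand + MEB = 250.45 - 3.48Q.
Set SMB = MC: 250.45 - 3.48Q = 18.29 + 0.76Q → Q* = 54.7547.
The loss is the area between SMB and MC from Q* to Q_m; with linear curves that's a triangle of height MEB(Q_m).
DWL = ½ × 10.6841 × 45.3006 = 241.9981.

DWL = 242.00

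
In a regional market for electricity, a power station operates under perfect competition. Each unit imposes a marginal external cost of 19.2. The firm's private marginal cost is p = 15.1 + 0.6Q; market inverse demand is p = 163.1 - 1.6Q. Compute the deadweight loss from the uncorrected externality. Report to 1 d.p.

Market equilibrium (private): 15.1 + 0.6Q = 163.1 - 1.6Q → Q_m = 67.2727.
Social marginal cost = private MC + MEC = 34.3 + 0.6Q.
Set SMC = demand: 34.3 + 0.6Q = 163.1 - 1.6Q → Q* = 58.5455.
The loss is the area between SMC and demand from Q* to Q_m; with linear curves that's a triangle of height MEC(Q_m).
DWL = ½ × 8.7272 × 19.2000 = 83.7811.

DWL = 83.8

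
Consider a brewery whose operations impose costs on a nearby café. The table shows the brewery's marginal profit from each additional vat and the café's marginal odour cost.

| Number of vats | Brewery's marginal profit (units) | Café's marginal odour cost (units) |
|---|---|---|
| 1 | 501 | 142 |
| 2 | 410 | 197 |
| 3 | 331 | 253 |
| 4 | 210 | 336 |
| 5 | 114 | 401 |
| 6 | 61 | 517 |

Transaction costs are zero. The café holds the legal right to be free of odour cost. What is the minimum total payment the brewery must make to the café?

592

Efficient level: marginal profit ≥ marginal odour cost through level 3, so k* = 3.
With the café holding the right, the brewery must at least compensate total damage at k*: 142 + 197 + 253 = 592.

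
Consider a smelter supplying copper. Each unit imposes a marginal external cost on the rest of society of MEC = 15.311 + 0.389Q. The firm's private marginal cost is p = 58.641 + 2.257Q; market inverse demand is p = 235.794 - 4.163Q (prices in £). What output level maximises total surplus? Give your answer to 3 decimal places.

Q* = 23.769

Social marginal cost = private MC + MEC = 73.952 + 2.646Q.
Set SMC = demand: 73.952 + 2.646Q = 235.794 - 4.163Q → Q* = 23.7688.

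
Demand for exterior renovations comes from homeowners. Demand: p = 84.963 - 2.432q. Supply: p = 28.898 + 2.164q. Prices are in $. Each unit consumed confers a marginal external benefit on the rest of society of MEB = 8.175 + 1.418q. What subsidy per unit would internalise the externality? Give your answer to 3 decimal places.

Social marginal benefit = demand + MEB = 93.138 - 1.014q.
Set SMB = MC: 93.138 - 1.014q = 28.898 + 2.164q → q* = 20.2140.
The Pigouvian subsidy equals MEB at q*: 8.175 + 1.418×20.2140 = 36.8385.

subsidy = $36.838 per unit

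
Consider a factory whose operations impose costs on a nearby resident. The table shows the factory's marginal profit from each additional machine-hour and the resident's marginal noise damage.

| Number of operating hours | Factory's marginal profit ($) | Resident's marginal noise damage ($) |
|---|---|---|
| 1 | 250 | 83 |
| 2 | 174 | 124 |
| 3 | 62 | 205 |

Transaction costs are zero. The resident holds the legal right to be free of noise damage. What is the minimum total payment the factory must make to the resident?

Efficient level: marginal profit ≥ marginal noise damage through level 2, so k* = 2.
With the resident holding the right, the factory must at least compensate total damage at k*: 83 + 124 = 207.

$207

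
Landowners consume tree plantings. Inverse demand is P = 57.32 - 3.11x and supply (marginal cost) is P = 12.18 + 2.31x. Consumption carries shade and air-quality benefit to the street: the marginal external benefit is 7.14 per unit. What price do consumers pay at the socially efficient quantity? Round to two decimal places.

P = 27.32

Social marginal benefit = demand + MEB = 64.46 - 3.11x.
Set SMB = MC: 64.46 - 3.11x = 12.18 + 2.31x → x* = 9.6458.
Consumer price on the demand curve at x*: 57.32 − 3.11×9.6458 = 27.3216.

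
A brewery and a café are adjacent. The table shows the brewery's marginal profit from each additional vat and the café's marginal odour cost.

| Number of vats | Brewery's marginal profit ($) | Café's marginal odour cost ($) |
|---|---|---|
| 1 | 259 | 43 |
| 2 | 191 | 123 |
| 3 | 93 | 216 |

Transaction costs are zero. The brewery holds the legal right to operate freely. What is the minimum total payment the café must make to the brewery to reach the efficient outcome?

$93

Left alone the brewery would choose level 3 (marginal profit stays positive).
Efficient level: k* = 2 (marginal profit ≥ marginal odour cost through 2).
The café must at least cover the brewery's forgone profit from cutting 3→2: 93 = 93.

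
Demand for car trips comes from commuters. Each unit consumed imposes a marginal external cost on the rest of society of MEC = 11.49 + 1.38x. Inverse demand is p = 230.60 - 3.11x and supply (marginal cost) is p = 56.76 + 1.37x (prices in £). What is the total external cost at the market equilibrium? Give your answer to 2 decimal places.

£1484.80

Market equilibrium (private): 56.76 + 1.37x = 230.60 - 3.11x → x_m = 38.8036.
Total external cost = ∫₀^{x_m} (11.49 + 1.38x) dx = 11.49×38.8036 + ½×1.38×38.8036² = 1484.7997.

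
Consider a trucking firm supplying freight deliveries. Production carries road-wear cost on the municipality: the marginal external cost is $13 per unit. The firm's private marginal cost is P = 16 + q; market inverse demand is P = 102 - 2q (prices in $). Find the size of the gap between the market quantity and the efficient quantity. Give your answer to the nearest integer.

4 units

Market equilibrium (private): 16 + q = 102 - 2q → q_m = 28.6667.
Social marginal cost = private MC + MEC = 29 + q.
Set SMC = demand: 29 + q = 102 - 2q → q* = 24.3333.
Gap = |28.6667 − 24.3333| = 4.3334.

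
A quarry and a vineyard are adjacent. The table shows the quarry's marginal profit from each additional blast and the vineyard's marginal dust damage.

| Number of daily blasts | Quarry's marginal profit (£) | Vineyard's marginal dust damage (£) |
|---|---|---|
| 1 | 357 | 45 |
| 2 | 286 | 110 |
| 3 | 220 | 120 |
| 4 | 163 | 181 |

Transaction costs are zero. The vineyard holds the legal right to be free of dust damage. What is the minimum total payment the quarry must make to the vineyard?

£275

Efficient level: marginal profit ≥ marginal dust damage through level 3, so k* = 3.
With the vineyard holding the right, the quarry must at least compensate total damage at k*: 45 + 110 + 120 = 275.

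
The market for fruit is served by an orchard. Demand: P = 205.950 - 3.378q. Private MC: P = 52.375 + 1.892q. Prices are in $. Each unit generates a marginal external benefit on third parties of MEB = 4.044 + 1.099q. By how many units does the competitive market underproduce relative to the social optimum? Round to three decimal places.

Market equilibrium (private): 52.375 + 1.892q = 205.950 - 3.378q → q_m = 29.1414.
Social marginal cost = private MC − MEB = 48.331 + 0.793q.
Set SMC = demand: 48.331 + 0.793q = 205.950 - 3.378q → q* = 37.7893.
Gap = |29.1414 − 37.7893| = 8.6479.

8.648 units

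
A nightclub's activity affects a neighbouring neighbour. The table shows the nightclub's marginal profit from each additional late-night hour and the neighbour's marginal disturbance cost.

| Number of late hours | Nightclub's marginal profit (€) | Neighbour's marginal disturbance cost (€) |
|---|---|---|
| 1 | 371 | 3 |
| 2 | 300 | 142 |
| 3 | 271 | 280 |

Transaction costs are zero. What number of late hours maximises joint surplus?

2

Bargaining reaches the level where marginal profit last exceeds marginal disturbance cost.
That holds through level 2 (300 ≥ 142) but not at 3 (271 < 280).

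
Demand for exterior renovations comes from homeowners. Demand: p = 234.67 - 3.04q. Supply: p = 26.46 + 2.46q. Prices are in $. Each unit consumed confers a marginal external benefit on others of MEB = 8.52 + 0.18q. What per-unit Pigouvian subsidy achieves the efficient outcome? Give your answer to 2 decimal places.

Social marginal benefit = demand + MEB = 243.19 - 2.86q.
Set SMB = MC: 243.19 - 2.86q = 26.46 + 2.46q → q* = 40.7387.
The Pigouvian subsidy equals MEB at q*: 8.52 + 0.18×40.7387 = 15.8530.

subsidy = $15.85 per unit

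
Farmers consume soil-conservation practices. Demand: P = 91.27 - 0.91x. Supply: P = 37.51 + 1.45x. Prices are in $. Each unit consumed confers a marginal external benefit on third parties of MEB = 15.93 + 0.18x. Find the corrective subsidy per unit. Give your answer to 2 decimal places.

subsidy = $21.68 per unit

Social marginal benefit = demand + MEB = 107.20 - 0.73x.
Set SMB = MC: 107.20 - 0.73x = 37.51 + 1.45x → x* = 31.9679.
The Pigouvian subsidy equals MEB at x*: 15.93 + 0.18×31.9679 = 21.6842.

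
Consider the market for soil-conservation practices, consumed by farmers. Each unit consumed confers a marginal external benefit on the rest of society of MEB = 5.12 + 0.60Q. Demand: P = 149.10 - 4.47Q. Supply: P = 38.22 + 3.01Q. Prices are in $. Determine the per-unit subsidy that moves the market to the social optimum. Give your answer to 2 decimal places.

subsidy = $15.24 per unit

Social marginal benefit = demand + MEB = 154.22 - 3.87Q.
Set SMB = MC: 154.22 - 3.87Q = 38.22 + 3.01Q → Q* = 16.8605.
The Pigouvian subsidy equals MEB at Q*: 5.12 + 0.60×16.8605 = 15.2363.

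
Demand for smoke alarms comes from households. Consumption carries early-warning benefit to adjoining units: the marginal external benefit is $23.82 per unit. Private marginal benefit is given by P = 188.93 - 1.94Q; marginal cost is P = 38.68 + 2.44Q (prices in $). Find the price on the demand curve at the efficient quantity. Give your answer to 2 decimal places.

Social marginal benefit = demand + MEB = 212.75 - 1.94Q.
Set SMB = MC: 212.75 - 1.94Q = 38.68 + 2.44Q → Q* = 39.7420.
Consumer price on the demand curve at Q*: 188.93 − 1.94×39.7420 = 111.8305.

P = $111.83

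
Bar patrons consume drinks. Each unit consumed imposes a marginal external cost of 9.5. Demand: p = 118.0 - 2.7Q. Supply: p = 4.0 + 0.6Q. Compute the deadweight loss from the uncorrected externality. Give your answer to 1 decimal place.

DWL = 13.7

Market equilibrium (private): 4.0 + 0.6Q = 118.0 - 2.7Q → Q_m = 34.5455.
Social marginal benefit = demand − MEC = 108.5 - 2.7Q.
Set SMB = MC: 108.5 - 2.7Q = 4.0 + 0.6Q → Q* = 31.6667.
The welfare-loss triangle has base |Q_m − Q*| and height MEC(Q_m) (the vertical gap between SMB and MC is zero at Q* and MEC at Q_m).
DWL = ½ × 2.8788 × 9.5000 = 13.6743.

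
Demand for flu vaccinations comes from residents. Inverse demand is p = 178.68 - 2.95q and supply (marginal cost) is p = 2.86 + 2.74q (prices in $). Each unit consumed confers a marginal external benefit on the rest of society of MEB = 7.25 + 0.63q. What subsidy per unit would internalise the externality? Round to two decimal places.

Social marginal benefit = demand + MEB = 185.93 - 2.32q.
Set SMB = MC: 185.93 - 2.32q = 2.86 + 2.74q → q* = 36.1798.
The Pigouvian subsidy equals MEB at q*: 7.25 + 0.63×36.1798 = 30.0433.

subsidy = $30.04 per unit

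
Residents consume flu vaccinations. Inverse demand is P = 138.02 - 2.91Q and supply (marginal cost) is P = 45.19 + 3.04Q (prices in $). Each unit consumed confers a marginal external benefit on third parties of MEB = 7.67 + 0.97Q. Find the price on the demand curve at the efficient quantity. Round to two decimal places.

P = $79.29

Social marginal benefit = demand + MEB = 145.69 - 1.94Q.
Set SMB = MC: 145.69 - 1.94Q = 45.19 + 3.04Q → Q* = 20.1807.
Consumer price on the demand curve at Q*: 138.02 − 2.91×20.1807 = 79.2942.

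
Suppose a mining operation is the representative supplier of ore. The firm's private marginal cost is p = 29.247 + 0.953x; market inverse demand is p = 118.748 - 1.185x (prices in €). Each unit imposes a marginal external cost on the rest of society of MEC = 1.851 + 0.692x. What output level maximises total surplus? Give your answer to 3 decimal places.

Social marginal cost = private MC + MEC = 31.098 + 1.645x.
Set SMC = demand: 31.098 + 1.645x = 118.748 - 1.185x → x* = 30.9717.

x* = 30.972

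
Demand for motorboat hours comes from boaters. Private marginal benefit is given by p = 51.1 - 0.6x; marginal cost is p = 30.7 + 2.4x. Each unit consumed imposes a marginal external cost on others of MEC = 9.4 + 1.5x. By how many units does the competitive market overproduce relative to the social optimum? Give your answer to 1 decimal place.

Market equilibrium (private): 30.7 + 2.4x = 51.1 - 0.6x → x_m = 6.8000.
Social marginal benefit = demand − MEC = 41.7 - 2.1x.
Set SMB = MC: 41.7 - 2.1x = 30.7 + 2.4x → x* = 2.4444.
Gap = |6.8000 − 2.4444| = 4.3556.

4.4 units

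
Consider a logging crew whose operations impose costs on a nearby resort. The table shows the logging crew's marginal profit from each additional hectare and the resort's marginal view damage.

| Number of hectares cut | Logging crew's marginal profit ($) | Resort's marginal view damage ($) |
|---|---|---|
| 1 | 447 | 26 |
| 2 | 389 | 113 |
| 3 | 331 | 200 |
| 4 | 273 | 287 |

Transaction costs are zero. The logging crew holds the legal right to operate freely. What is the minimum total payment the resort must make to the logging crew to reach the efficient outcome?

Left alone the logging crew would choose level 4 (marginal profit stays positive).
Efficient level: k* = 3 (marginal profit ≥ marginal view damage through 3).
The resort must at least cover the logging crew's forgone profit from cutting 4→3: 273 = 273.

$273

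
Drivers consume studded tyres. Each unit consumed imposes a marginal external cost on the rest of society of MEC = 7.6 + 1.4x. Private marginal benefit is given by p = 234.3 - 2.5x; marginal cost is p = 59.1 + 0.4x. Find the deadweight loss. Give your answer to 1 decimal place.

Market equilibrium (private): 59.1 + 0.4x = 234.3 - 2.5x → x_m = 60.4138.
Social marginal benefit = demand − MEC = 226.7 - 3.9x.
Set SMB = MC: 226.7 - 3.9x = 59.1 + 0.4x → x* = 38.9767.
The welfare-loss triangle has base |x_m − x*| and height MEC(x_m) (the vertical gap between SMB and MC is zero at x* and MEC at x_m).
DWL = ½ × 21.4371 × 92.1793 = 988.0284.

DWL = 988.0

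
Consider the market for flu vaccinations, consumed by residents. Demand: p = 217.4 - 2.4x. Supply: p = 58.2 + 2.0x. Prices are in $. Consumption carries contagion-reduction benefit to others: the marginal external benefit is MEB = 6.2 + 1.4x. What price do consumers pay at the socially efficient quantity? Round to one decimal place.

P = $85.1

Social marginal benefit = demand + MEB = 223.6 - x.
Set SMB = MC: 223.6 - x = 58.2 + 2.0x → x* = 55.1333.
Consumer price on the demand curve at x*: 217.4 − 2.4×55.1333 = 85.0801.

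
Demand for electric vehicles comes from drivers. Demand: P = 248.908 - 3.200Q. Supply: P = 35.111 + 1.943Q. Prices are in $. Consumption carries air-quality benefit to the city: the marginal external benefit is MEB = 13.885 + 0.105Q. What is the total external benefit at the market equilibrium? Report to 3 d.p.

Market equilibrium (private): 35.111 + 1.943Q = 248.908 - 3.200Q → Q_m = 41.5705.
Total external benefit = ∫₀^{Q_m} (13.885 + 0.105Q) dQ = 13.885×41.5705 + ½×0.105×41.5705² = 667.9320.

$667.932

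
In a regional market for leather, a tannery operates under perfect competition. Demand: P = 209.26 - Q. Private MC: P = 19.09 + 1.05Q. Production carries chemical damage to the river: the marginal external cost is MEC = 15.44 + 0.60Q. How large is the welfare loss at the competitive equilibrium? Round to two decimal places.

Market equilibrium (private): 19.09 + 1.05Q = 209.26 - Q → Q_m = 92.7659.
Social marginal cost = private MC + MEC = 34.53 + 1.65Q.
Set SMC = demand: 34.53 + 1.65Q = 209.26 - Q → Q* = 65.9358.
Between Q* and Q_m the wedge SMC − demand runs linearly from 0 to MEC(Q_m), so the loss is a triangle.
DWL = ½ × 26.8301 × 71.0995 = 953.8033.

DWL = 953.80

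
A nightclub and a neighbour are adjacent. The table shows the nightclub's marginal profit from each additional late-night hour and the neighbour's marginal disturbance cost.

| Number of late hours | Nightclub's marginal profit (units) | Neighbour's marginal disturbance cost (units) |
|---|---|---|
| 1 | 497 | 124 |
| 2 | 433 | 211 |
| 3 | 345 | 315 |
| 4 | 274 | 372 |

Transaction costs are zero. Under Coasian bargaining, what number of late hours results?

Bargaining reaches the level where marginal profit last exceeds marginal disturbance cost.
That holds through level 3 (345 ≥ 315) but not at 4 (274 < 372).

3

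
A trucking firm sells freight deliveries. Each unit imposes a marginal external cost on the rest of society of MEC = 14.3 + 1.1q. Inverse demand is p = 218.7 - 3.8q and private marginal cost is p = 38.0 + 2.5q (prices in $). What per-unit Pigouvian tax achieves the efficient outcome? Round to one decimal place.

tax = $39.0 per unit

Social marginal cost = private MC + MEC = 52.3 + 3.6q.
Set SMC = demand: 52.3 + 3.6q = 218.7 - 3.8q → q* = 22.4865.
The Pigouvian tax equals MEC at q*: 14.3 + 1.1×22.4865 = 39.0352.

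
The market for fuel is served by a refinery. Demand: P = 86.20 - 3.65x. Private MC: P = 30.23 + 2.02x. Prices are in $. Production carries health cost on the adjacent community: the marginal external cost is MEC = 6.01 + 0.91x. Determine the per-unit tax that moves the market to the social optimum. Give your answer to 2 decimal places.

tax = $12.92 per unit

Social marginal cost = private MC + MEC = 36.24 + 2.93x.
Set SMC = demand: 36.24 + 2.93x = 86.20 - 3.65x → x* = 7.5927.
The Pigouvian tax equals MEC at x*: 6.01 + 0.91×7.5927 = 12.9194.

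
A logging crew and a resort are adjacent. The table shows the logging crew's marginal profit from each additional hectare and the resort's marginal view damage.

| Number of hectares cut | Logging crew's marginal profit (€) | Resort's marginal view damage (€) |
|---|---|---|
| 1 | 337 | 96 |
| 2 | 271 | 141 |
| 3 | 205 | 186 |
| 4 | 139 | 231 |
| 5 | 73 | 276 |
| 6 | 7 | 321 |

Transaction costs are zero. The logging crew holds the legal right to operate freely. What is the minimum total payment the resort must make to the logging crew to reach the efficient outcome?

Left alone the logging crew would choose level 6 (marginal profit stays positive).
Efficient level: k* = 3 (marginal profit ≥ marginal view damage through 3).
The resort must at least cover the logging crew's forgone profit from cutting 6→3: 139 + 73 + 7 = 219.

€219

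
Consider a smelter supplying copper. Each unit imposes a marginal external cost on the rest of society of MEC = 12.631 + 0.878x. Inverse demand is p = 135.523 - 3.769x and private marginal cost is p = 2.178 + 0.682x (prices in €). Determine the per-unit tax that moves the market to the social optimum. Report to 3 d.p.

Social marginal cost = private MC + MEC = 14.809 + 1.560x.
Set SMC = demand: 14.809 + 1.560x = 135.523 - 3.769x → x* = 22.6523.
The Pigouvian tax equals MEC at x*: 12.631 + 0.878×22.6523 = 32.5197.

tax = €32.520 per unit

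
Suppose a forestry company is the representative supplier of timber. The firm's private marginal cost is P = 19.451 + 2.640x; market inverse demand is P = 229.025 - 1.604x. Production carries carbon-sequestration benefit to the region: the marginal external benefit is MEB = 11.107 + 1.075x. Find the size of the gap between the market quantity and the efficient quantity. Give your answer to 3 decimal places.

20.256 units

Market equilibrium (private): 19.451 + 2.640x = 229.025 - 1.604x → x_m = 49.3812.
Social marginal cost = private MC − MEB = 8.344 + 1.565x.
Set SMC = demand: 8.344 + 1.565x = 229.025 - 1.604x → x* = 69.6374.
Gap = |49.3812 − 69.6374| = 20.2562.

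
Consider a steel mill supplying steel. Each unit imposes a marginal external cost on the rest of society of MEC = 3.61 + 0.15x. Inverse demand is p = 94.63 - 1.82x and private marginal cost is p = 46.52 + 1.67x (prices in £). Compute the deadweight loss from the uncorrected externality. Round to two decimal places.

Market equilibrium (private): 46.52 + 1.67x = 94.63 - 1.82x → x_m = 13.7851.
Social marginal cost = private MC + MEC = 50.13 + 1.82x.
Set SMC = demand: 50.13 + 1.82x = 94.63 - 1.82x → x* = 12.2253.
The loss is the area between SMC and demand from x* to x_m; with linear curves that's a triangle of height MEC(x_m).
DWL = ½ × 1.5598 × 5.6778 = 4.4281.

DWL = £4.43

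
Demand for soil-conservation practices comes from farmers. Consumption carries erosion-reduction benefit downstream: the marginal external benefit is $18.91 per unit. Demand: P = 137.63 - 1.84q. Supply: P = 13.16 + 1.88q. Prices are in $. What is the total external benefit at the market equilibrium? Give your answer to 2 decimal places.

$632.72

Market equilibrium (private): 13.16 + 1.88q = 137.63 - 1.84q → q_m = 33.4597.
Total external benefit = MEB × q_m = 18.91 × 33.4597 = 632.7229.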